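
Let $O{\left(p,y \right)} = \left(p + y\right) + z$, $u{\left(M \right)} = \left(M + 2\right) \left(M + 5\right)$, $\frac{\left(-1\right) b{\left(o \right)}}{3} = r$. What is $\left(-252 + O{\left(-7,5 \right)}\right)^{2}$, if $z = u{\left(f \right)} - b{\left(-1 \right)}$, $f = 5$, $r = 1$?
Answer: $32761$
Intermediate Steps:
$b{\left(o \right)} = -3$ ($b{\left(o \right)} = \left(-3\right) 1 = -3$)
$u{\left(M \right)} = \left(2 + M\right) \left(5 + M\right)$
$z = 73$ ($z = \left(10 + 5^{2} + 7 \cdot 5\right) - -3 = \left(10 + 25 + 35\right) + 3 = 70 + 3 = 73$)
$O{\left(p,y \right)} = 73 + p + y$ ($O{\left(p,y \right)} = \left(p + y\right) + 73 = 73 + p + y$)
$\left(-252 + O{\left(-7,5 \right)}\right)^{2} = \left(-252 + \left(73 - 7 + 5\right)\right)^{2} = \left(-252 + 71\right)^{2} = \left(-181\right)^{2} = 32761$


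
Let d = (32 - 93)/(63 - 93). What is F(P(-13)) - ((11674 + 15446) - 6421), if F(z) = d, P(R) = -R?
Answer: -620909/30 ≈ -20697.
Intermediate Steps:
d = 61/30 (d = -61/(-30) = -61*(-1/30) = 61/30 ≈ 2.0333)
F(z) = 61/30
F(P(-13)) - ((11674 + 15446) - 6421) = 61/30 - ((11674 + 15446) - 6421) = 61/30 - (27120 - 6421) = 61/30 - 1*20699 = 61/30 - 20699 = -620909/30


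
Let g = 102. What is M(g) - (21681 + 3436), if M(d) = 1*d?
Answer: -25015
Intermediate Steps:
M(d) = d
M(g) - (21681 + 3436) = 102 - (21681 + 3436) = 102 - 1*25117 = 102 - 25117 = -25015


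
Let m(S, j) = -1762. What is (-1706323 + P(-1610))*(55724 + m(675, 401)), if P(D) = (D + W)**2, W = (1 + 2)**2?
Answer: 46238850636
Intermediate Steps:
W = 9 (W = 3**2 = 9)
P(D) = (9 + D)**2 (P(D) = (D + 9)**2 = (9 + D)**2)
(-1706323 + P(-1610))*(55724 + m(675, 401)) = (-1706323 + (9 - 1610)**2)*(55724 - 1762) = (-1706323 + (-1601)**2)*53962 = (-1706323 + 2563201)*53962 = 856878*53962 = 46238850636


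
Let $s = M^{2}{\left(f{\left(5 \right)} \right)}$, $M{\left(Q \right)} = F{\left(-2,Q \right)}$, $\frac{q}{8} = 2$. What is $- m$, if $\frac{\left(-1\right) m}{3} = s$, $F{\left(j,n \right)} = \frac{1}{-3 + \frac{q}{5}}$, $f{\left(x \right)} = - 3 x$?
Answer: $75$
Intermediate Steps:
$q = 16$ ($q = 8 \cdot 2 = 16$)
$F{\left(j,n \right)} = 5$ ($F{\left(j,n \right)} = \frac{1}{-3 + \frac{16}{5}} = \frac{1}{\frac{1}{5}} = 5$)
$M{\left(Q \right)} = 5$
$s = 25$ ($s = 5^{2} = 25$)
$m = -75$ ($m = \left(-3\right) 25 = -75$)
$- m = \left(-1\right) \left(-75\right) = 75$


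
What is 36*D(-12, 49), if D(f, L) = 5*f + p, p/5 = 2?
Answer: -1800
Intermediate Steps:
p = 10 (p = 5*2 = 10)
D(f, L) = 10 + 5*f (D(f, L) = 5*f + 10 = 10 + 5*f)
36*D(-12, 49) = 36*(10 + 5*(-12)) = 36*(10 - 60) = 36*(-50) = -1800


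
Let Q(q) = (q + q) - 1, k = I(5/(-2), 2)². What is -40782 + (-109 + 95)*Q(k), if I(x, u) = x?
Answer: -40943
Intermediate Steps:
k = 25/4 (k = (5/(-2))² = (5*(-½))² = (-5/2)² = 25/4 ≈ 6.2500)
Q(q) = -1 + 2*q (Q(q) = 2*q - 1 = -1 + 2*q)
-40782 + (-109 + 95)*Q(k) = -40782 + (-109 + 95)*(-1 + 2*(25/4)) = -40782 - 14*(-1 + 25/2) = -40782 - 14*23/2 = -40782 - 161 = -40943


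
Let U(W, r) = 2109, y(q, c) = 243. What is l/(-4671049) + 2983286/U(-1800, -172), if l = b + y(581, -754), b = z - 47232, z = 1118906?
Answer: 13932814414061/9851242341 ≈ 1414.3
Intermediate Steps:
b = 1071674 (b = 1118906 - 47232 = 1071674)
l = 1071917 (l = 1071674 + 243 = 1071917)
l/(-4671049) + 2983286/U(-1800, -172) = 1071917/(-4671049) + 2983286/2109 = 1071917*(-1/4671049) + 2983286*(1/2109) = -1071917/4671049 + 2983286/2109 = 13932814414061/9851242341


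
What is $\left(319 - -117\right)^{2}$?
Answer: $190096$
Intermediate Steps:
$\left(319 - -117\right)^{2} = \left(319 + \left(-35 + 152\right)\right)^{2} = \left(319 + 117\right)^{2} = 436^{2} = 190096$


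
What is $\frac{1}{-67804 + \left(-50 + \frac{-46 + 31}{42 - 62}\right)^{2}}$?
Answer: $- \frac{16}{1046055} \approx -1.5296 \cdot 10^{-5}$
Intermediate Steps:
$\frac{1}{-67804 + \left(-50 + \frac{-46 + 31}{42 - 62}\right)^{2}} = \frac{1}{-67804 + \left(-50 - \frac{15}{-20}\right)^{2}} = \frac{1}{-67804 + \left(-50 - - \frac{3}{4}\right)^{2}} = \frac{1}{-67804 + \left(-50 + \frac{3}{4}\right)^{2}} = \frac{1}{-67804 + \left(- \frac{197}{4}\right)^{2}} = \frac{1}{-67804 + \frac{38809}{16}} = \frac{1}{- \frac{1046055}{16}} = - \frac{16}{1046055}$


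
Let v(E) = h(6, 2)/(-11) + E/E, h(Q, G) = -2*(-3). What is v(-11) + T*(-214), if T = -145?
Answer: 341335/11 ≈ 31030.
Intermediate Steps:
h(Q, G) = 6
v(E) = 5/11 (v(E) = 6/(-11) + E/E = 6*(-1/11) + 1 = -6/11 + 1 = 5/11)
v(-11) + T*(-214) = 5/11 - 145*(-214) = 5/11 + 31030 = 341335/11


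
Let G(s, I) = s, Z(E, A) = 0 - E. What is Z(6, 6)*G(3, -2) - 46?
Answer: -64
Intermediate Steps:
Z(E, A) = -E
Z(6, 6)*G(3, -2) - 46 = -1*6*3 - 46 = -6*3 - 46 = -18 - 46 = -64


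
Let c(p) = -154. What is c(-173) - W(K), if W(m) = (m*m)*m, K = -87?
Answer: 658349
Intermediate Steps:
W(m) = m³ (W(m) = m²*m = m³)
c(-173) - W(K) = -154 - 1*(-87)³ = -154 - 1*(-658503) = -154 + 658503 = 658349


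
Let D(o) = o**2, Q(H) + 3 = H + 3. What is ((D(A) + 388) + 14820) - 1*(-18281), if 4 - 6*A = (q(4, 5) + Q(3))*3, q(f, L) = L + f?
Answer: 301657/9 ≈ 33517.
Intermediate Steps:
Q(H) = H (Q(H) = -3 + (H + 3) = -3 + (3 + H) = H)
A = -16/3 (A = 2/3 - ((5 + 4) + 3)*3/6 = 2/3 - (9 + 3)*3/6 = 2/3 - 2*3 = 2/3 - 1/6*36 = 2/3 - 6 = -16/3 ≈ -5.3333)
((D(A) + 388) + 14820) - 1*(-18281) = (((-16/3)**2 + 388) + 14820) - 1*(-18281) = ((256/9 + 388) + 14820) + 18281 = (3748/9 + 14820) + 18281 = 137128/9 + 18281 = 301657/9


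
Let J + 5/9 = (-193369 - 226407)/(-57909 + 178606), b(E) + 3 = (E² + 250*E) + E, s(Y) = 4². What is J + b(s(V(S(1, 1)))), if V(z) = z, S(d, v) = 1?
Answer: 4632917968/1086273 ≈ 4265.0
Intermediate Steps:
s(Y) = 16
b(E) = -3 + E² + 251*E (b(E) = -3 + ((E² + 250*E) + E) = -3 + (E² + 251*E) = -3 + E² + 251*E)
J = -4381469/1086273 (J = -5/9 + (-193369 - 226407)/(-57909 + 178606) = -5/9 - 419776/120697 = -4381469/1086273 ≈ -4.0335)
J + b(s(V(S(1, 1)))) = -4381469/1086273 + (-3 + 16² + 251*16) = -4381469/1086273 + (-3 + 256 + 4016) = -4381469/1086273 + 4269 = 4632917968/1086273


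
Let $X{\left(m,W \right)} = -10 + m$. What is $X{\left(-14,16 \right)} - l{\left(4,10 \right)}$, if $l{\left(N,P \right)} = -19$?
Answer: $-5$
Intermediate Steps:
$X{\left(-14,16 \right)} - l{\left(4,10 \right)} = \left(-10 - 14\right) - -19 = -24 + 19 = -5$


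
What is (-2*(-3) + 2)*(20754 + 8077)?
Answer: 230648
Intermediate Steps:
(-2*(-3) + 2)*(20754 + 8077) = (6 + 2)*28831 = 8*28831 = 230648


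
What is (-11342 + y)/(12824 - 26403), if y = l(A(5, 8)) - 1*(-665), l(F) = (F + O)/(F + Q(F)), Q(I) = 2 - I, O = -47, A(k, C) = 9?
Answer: 10696/13579 ≈ 0.78769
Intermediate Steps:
l(F) = -47/2 + F/2 (l(F) = (F - 47)/(F + (2 - F)) = (-47 + F)/2 = (-47 + F)*(½) = -47/2 + F/2)
y = 646 (y = (-47/2 + (½)*9) - 1*(-665) = (-47/2 + 9/2) + 665 = -19 + 665 = 646)
(-11342 + y)/(12824 - 26403) = (-11342 + 646)/(12824 - 26403) = -10696/(-13579) = -10696*(-1/13579) = 10696/13579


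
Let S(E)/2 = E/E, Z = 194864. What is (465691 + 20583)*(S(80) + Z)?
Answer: 94758269284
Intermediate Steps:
S(E) = 2 (S(E) = 2*(E/E) = 2*1 = 2)
(465691 + 20583)*(S(80) + Z) = (465691 + 20583)*(2 + 194864) = 486274*194866 = 94758269284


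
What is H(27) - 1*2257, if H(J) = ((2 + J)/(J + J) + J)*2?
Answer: -59452/27 ≈ -2201.9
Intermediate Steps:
H(J) = 2*J + (2 + J)/J (H(J) = ((2 + J)/((2*J)) + J)*2 = ((2 + J)*(1/(2*J)) + J)*2 = ((2 + J)/(2*J) + J)*2 = (J + (2 + J)/(2*J))*2 = 2*J + (2 + J)/J)
H(27) - 1*2257 = (1 + 2*27 + 2/27) - 1*2257 = (1 + 54 + 2*(1/27)) - 2257 = (1 + 54 + 2/27) - 2257 = 1487/27 - 2257 = -59452/27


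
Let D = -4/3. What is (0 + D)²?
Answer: 16/9 ≈ 1.7778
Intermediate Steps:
D = -4/3 (D = -4*⅓ = -4/3 ≈ -1.3333)
(0 + D)² = (0 - 4/3)² = (-4/3)² = 16/9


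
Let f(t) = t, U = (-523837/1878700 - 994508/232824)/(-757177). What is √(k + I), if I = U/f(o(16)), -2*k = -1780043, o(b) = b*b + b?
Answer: √70534816266386856300680741866217157611289/281514987280581960 ≈ 943.41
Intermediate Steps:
o(b) = b + b² (o(b) = b² + b = b + b²)
U = 248793000661/41399262835379700 (U = (-523837*1/1878700 - 994508*1/232824)*(-1/757177) = (-523837/1878700 - 248627/58206)*(-1/757177) = -248793000661/54675806100*(-1/757177) = 248793000661/41399262835379700 ≈ 6.0096e-6)
k = 1780043/2 (k = -½*(-1780043) = 1780043/2 ≈ 8.9002e+5)
I = 248793000661/11260599491223278400 (I = 248793000661/(41399262835379700*((16*(1 + 16)))) = 248793000661/(41399262835379700*((16*17))) = (248793000661/41399262835379700)/272 = (248793000661/41399262835379700)*(1/272) = 248793000661/11260599491223278400 ≈ 2.2094e-8)
√(k + I) = √(1780043/2 + 248793000661/11260599491223278400) = √(10022175650078027869486261/11260599491223278400) = √70534816266386856300680741866217157611289/281514987280581960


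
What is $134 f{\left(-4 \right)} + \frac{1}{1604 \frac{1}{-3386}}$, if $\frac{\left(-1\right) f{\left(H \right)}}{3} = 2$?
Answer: $- \frac{646501}{802} \approx -806.11$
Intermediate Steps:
$f{\left(H \right)} = -6$ ($f{\left(H \right)} = \left(-3\right) 2 = -6$)
$134 f{\left(-4 \right)} + \frac{1}{1604 \frac{1}{-3386}} = 134 \left(-6\right) + \frac{1}{1604 \frac{1}{-3386}} = -804 + \frac{1}{1604 \left(- \frac{1}{3386}\right)} = -804 + \frac{1}{- \frac{802}{1693}} = -804 - \frac{1693}{802} = - \frac{646501}{802}$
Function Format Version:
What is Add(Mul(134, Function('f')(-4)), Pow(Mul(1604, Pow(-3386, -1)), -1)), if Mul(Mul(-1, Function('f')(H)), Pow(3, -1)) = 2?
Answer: Rational(-646501, 802) ≈ -806.11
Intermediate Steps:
Function('f')(H) = -6 (Function('f')(H) = Mul(-3, 2) = -6)
Add(Mul(134, Function('f')(-4)), Pow(Mul(1604, Pow(-3386, -1)), -1)) = Add(Mul(134, -6), Pow(Mul(1604, Pow(-3386, -1)), -1)) = Add(-804, Pow(Mul(1604, Rational(-1, 3386)), -1)) = Add(-804, Pow(Rational(-802, 1693), -1)) = Add(-804, Rational(-1693, 802)) = Rational(-646501, 802)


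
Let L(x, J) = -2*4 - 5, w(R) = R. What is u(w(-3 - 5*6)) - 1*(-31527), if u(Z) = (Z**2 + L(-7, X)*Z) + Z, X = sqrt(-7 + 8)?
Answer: 33012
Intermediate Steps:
X = 1 (X = sqrt(1) = 1)
L(x, J) = -13 (L(x, J) = -8 - 5 = -13)
u(Z) = Z**2 - 12*Z (u(Z) = (Z**2 - 13*Z) + Z = Z**2 - 12*Z)
u(w(-3 - 5*6)) - 1*(-31527) = (-3 - 5*6)*(-12 + (-3 - 5*6)) - 1*(-31527) = (-3 - 30)*(-12 + (-3 - 30)) + 31527 = -33*(-12 - 33) + 31527 = -33*(-45) + 31527 = 1485 + 31527 = 33012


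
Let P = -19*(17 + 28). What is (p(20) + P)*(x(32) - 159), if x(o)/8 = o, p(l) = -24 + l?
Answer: -83323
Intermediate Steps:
x(o) = 8*o
P = -855 (P = -19*45 = -855)
(p(20) + P)*(x(32) - 159) = ((-24 + 20) - 855)*(8*32 - 159) = (-4 - 855)*(256 - 159) = -859*97 = -83323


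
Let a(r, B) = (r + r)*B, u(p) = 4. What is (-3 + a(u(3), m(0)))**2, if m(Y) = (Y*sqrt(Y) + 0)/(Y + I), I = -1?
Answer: 9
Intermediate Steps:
m(Y) = Y**(3/2)/(-1 + Y) (m(Y) = (Y*sqrt(Y) + 0)/(Y - 1) = (Y**(3/2) + 0)/(-1 + Y) = Y**(3/2)/(-1 + Y))
a(r, B) = 2*B*r (a(r, B) = (2*r)*B = 2*B*r)
(-3 + a(u(3), m(0)))**2 = (-3 + 2*(0**(3/2)/(-1 + 0))*4)**2 = (-3 + 2*(0/(-1))*4)**2 = (-3 + 2*(0*(-1))*4)**2 = (-3 + 2*0*4)**2 = (-3 + 0)**2 = (-3)**2 = 9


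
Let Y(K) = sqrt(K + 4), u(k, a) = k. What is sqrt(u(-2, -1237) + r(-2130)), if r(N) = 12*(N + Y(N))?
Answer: sqrt(-25562 + 12*I*sqrt(2126)) ≈ 1.73 + 159.89*I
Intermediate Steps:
Y(K) = sqrt(4 + K)
r(N) = 12*N + 12*sqrt(4 + N) (r(N) = 12*(N + sqrt(4 + N)) = 12*N + 12*sqrt(4 + N))
sqrt(u(-2, -1237) + r(-2130)) = sqrt(-2 + (12*(-2130) + 12*sqrt(4 - 2130))) = sqrt(-2 + (-25560 + 12*sqrt(-2126))) = sqrt(-2 + (-25560 + 12*(I*sqrt(2126)))) = sqrt(-2 + (-25560 + 12*I*sqrt(2126))) = sqrt(-25562 + 12*I*sqrt(2126))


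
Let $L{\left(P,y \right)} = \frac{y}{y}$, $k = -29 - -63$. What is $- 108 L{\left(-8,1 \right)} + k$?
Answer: $-74$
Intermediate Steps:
$k = 34$ ($k = -29 + 63 = 34$)
$L{\left(P,y \right)} = 1$
$- 108 L{\left(-8,1 \right)} + k = \left(-108\right) 1 + 34 = -108 + 34 = -74$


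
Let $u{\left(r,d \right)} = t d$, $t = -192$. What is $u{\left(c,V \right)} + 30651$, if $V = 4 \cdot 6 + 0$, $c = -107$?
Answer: $26043$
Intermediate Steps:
$V = 24$ ($V = 24 + 0 = 24$)
$u{\left(r,d \right)} = - 192 d$
$u{\left(c,V \right)} + 30651 = \left(-192\right) 24 + 30651 = -4608 + 30651 = 26043$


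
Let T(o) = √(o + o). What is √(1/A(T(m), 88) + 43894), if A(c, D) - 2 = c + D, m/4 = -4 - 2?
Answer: √2*√((3950461 + 175576*I*√3)/(45 + 2*I*√3))/2 ≈ 209.51 - 2.0293e-6*I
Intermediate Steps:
m = -24 (m = 4*(-4 - 2) = 4*(-6) = -24)
T(o) = √2*√o (T(o) = √(2*o) = √2*√o)
A(c, D) = 2 + D + c (A(c, D) = 2 + (c + D) = 2 + (D + c) = 2 + D + c)
√(1/A(T(m), 88) + 43894) = √(1/(2 + 88 + √2*√(-24)) + 43894) = √(1/(2 + 88 + √2*(2*I*√6)) + 43894) = √(1/(2 + 88 + 4*I*√3) + 43894) = √(1/(90 + 4*I*√3) + 43894) = √(43894 + 1/(90 + 4*I*√3))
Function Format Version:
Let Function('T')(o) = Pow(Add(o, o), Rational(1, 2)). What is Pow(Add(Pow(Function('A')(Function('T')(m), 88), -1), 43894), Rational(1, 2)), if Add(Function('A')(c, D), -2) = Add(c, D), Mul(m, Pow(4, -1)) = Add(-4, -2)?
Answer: Mul(Rational(1, 2), Pow(2, Rational(1, 2)), Pow(Mul(Pow(Add(45, Mul(2, I, Pow(3, Rational(1, 2)))), -1), Add(3950461, Mul(175576, I, Pow(3, Rational(1, 2))))), Rational(1, 2))) ≈ Add(209.51, Mul(-2.0293e-6, I))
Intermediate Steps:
m = -24 (m = Mul(4, Add(-4, -2)) = Mul(4, -6) = -24)
Function('T')(o) = Mul(Pow(2, Rational(1, 2)), Pow(o, Rational(1, 2))) (Function('T')(o) = Pow(Mul(2, o), Rational(1, 2)) = Mul(Pow(2, Rational(1, 2)), Pow(o, Rational(1, 2))))
Function('A')(c, D) = Add(2, D, c) (Function('A')(c, D) = Add(2, Add(c, D)) = Add(2, Add(D, c)) = Add(2, D, c))
Pow(Add(Pow(Function('A')(Function('T')(m), 88), -1), 43894), Rational(1, 2)) = Pow(Add(Pow(Add(2, 88, Mul(Pow(2, Rational(1, 2)), Pow(-24, Rational(1, 2)))), -1), 43894), Rational(1, 2)) = Pow(Add(Pow(Add(2, 88, Mul(Pow(2, Rational(1, 2)), Mul(2, I, Pow(6, Rational(1, 2))))), -1), 43894), Rational(1, 2)) = Pow(Add(Pow(Add(2, 88, Mul(4, I, Pow(3, Rational(1, 2)))), -1), 43894), Rational(1, 2)) = Pow(Add(Pow(Add(90, Mul(4, I, Pow(3, Rational(1, 2)))), -1), 43894), Rational(1, 2)) = Pow(Add(43894, Pow(Add(90, Mul(4, I, Pow(3, Rational(1, 2)))), -1)), Rational(1, 2))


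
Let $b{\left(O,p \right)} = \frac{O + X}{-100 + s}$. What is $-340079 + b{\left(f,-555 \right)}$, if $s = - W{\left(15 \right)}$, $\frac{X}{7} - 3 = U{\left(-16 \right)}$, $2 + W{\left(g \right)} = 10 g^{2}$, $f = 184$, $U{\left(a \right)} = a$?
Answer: $- \frac{798505585}{2348} \approx -3.4008 \cdot 10^{5}$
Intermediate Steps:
$W{\left(g \right)} = -2 + 10 g^{2}$
$X = -91$ ($X = 21 + 7 \left(-16\right) = 21 - 112 = -91$)
$s = -2248$ ($s = - (-2 + 10 \cdot 15^{2}) = - (-2 + 10 \cdot 225) = - (-2 + 2250) = \left(-1\right) 2248 = -2248$)
$b{\left(O,p \right)} = \frac{91}{2348} - \frac{O}{2348}$ ($b{\left(O,p \right)} = \frac{O - 91}{-100 - 2248} = \frac{-91 + O}{-2348} = \left(-91 + O\right) \left(- \frac{1}{2348}\right) = \frac{91}{2348} - \frac{O}{2348}$)
$-340079 + b{\left(f,-555 \right)} = -340079 + \left(\frac{91}{2348} - \frac{46}{587}\right) = -340079 - \frac{93}{2348} = - \frac{798505585}{2348}$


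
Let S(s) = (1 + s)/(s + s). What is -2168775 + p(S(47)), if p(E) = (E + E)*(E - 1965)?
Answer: -4795255863/2209 ≈ -2.1708e+6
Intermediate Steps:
S(s) = (1 + s)/(2*s) (S(s) = (1 + s)/((2*s)) = (1 + s)*(1/(2*s)) = (1 + s)/(2*s))
p(E) = 2*E*(-1965 + E) (p(E) = (2*E)*(-1965 + E) = 2*E*(-1965 + E))
-2168775 + p(S(47)) = -2168775 + 2*((½)*(1 + 47)/47)*(-1965 + (½)*(1 + 47)/47) = -2168775 + 2*((½)*(1/47)*48)*(-1965 + (½)*(1/47)*48) = -2168775 + 2*(24/47)*(-1965 + 24/47) = -2168775 + 2*(24/47)*(-92331/47) = -2168775 - 4431888/2209 = -4795255863/2209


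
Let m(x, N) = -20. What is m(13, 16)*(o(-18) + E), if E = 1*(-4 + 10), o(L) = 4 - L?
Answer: -560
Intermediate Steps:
E = 6 (E = 1*6 = 6)
m(13, 16)*(o(-18) + E) = -20*((4 - 1*(-18)) + 6) = -20*((4 + 18) + 6) = -20*(22 + 6) = -20*28 = -560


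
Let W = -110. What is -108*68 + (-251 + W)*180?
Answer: -72324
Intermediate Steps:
-108*68 + (-251 + W)*180 = -108*68 + (-251 - 110)*180 = -7344 - 361*180 = -7344 - 64980 = -72324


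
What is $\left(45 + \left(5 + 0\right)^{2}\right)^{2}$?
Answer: $4900$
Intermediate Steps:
$\left(45 + \left(5 + 0\right)^{2}\right)^{2} = \left(45 + 5^{2}\right)^{2} = \left(45 + 25\right)^{2} = 70^{2} = 4900$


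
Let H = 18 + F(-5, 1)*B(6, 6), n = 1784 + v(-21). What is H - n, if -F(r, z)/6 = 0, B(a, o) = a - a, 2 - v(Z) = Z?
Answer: -1789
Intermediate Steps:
v(Z) = 2 - Z
B(a, o) = 0
F(r, z) = 0 (F(r, z) = -6*0 = 0)
n = 1807 (n = 1784 + (2 - 1*(-21)) = 1784 + (2 + 21) = 1784 + 23 = 1807)
H = 18 (H = 18 + 0*0 = 18 + 0 = 18)
H - n = 18 - 1*1807 = 18 - 1807 = -1789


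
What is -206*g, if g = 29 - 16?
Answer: -2678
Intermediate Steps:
g = 13
-206*g = -206*13 = -2678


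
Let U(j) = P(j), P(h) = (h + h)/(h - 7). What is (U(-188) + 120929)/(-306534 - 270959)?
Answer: -23581531/112611135 ≈ -0.20941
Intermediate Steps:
P(h) = 2*h/(-7 + h) (P(h) = (2*h)/(-7 + h) = 2*h/(-7 + h))
U(j) = 2*j/(-7 + j)
(U(-188) + 120929)/(-306534 - 270959) = (2*(-188)/(-7 - 188) + 120929)/(-306534 - 270959) = (2*(-188)/(-195) + 120929)/(-577493) = (2*(-188)*(-1/195) + 120929)*(-1/577493) = (376/195 + 120929)*(-1/577493) = (23581531/195)*(-1/577493) = -23581531/112611135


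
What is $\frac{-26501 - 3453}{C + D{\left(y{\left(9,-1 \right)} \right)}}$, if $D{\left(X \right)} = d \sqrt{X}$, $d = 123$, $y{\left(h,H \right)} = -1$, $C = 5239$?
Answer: $- \frac{78464503}{13731125} + \frac{1842171 i}{13731125} \approx -5.7144 + 0.13416 i$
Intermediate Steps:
$D{\left(X \right)} = 123 \sqrt{X}$
$\frac{-26501 - 3453}{C + D{\left(y{\left(9,-1 \right)} \right)}} = \frac{-26501 - 3453}{5239 + 123 \sqrt{-1}} = - \frac{29954}{5239 + 123 i} = - 29954 \frac{5239 - 123 i}{27462250} = - \frac{14977 \left(5239 - 123 i\right)}{13731125}$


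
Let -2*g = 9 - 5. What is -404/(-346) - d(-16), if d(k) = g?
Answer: 548/173 ≈ 3.1676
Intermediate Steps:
g = -2 (g = -(9 - 5)/2 = -½*4 = -2)
d(k) = -2
-404/(-346) - d(-16) = -404/(-346) - 1*(-2) = -404*(-1/346) + 2 = 202/173 + 2 = 548/173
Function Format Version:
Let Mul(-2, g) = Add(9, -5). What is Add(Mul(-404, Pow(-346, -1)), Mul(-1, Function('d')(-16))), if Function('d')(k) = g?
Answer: Rational(548, 173) ≈ 3.1676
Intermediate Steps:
g = -2 (g = Mul(Rational(-1, 2), Add(9, -5)) = Mul(Rational(-1, 2), 4) = -2)
Function('d')(k) = -2
Add(Mul(-404, Pow(-346, -1)), Mul(-1, Function('d')(-16))) = Add(Mul(-404, Pow(-346, -1)), Mul(-1, -2)) = Add(Mul(-404, Rational(-1, 346)), 2) = Add(Rational(202, 173), 2) = Rational(548, 173)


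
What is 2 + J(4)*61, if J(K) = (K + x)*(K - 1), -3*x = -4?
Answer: 978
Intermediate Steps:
x = 4/3 (x = -⅓*(-4) = 4/3 ≈ 1.3333)
J(K) = (-1 + K)*(4/3 + K) (J(K) = (K + 4/3)*(K - 1) = (4/3 + K)*(-1 + K) = (-1 + K)*(4/3 + K))
2 + J(4)*61 = 2 + (-4/3 + 4² + (⅓)*4)*61 = 2 + (-4/3 + 16 + 4/3)*61 = 2 + 16*61 = 2 + 976 = 978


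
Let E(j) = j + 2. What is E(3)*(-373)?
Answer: -1865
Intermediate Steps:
E(j) = 2 + j
E(3)*(-373) = (2 + 3)*(-373) = 5*(-373) = -1865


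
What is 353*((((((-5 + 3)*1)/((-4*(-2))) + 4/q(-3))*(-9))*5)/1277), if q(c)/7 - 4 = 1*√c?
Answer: 1096065/679364 + 63540*I*√3/169841 ≈ 1.6134 + 0.64799*I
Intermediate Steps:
q(c) = 28 + 7*√c (q(c) = 28 + 7*(1*√c) = 28 + 7*√c)
353*((((((-5 + 3)*1)/((-4*(-2))) + 4/q(-3))*(-9))*5)/1277) = 353*((((((-5 + 3)*1)/((-4*(-2))) + 4/(28 + 7*√(-3)))*(-9))*5)/1277) = 353*((((-2*1/8 + 4/(28 + 7*(I*√3)))*(-9))*5)*(1/1277)) = 353*((((-2*⅛ + 4/(28 + 7*I*√3))*(-9))*5)*(1/1277)) = 353*((((-¼ + 4/(28 + 7*I*√3))*(-9))*5)*(1/1277)) = 353*(((9/4 - 36/(28 + 7*I*√3))*5)*(1/1277)) = 353*((45/4 - 180/(28 + 7*I*√3))*(1/1277)) = 353*(45/5108 - 180/(1277*(28 + 7*I*√3))) = 15885/5108 - 63540/(1277*(28 + 7*I*√3))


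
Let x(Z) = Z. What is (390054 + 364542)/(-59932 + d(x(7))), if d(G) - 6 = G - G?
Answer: -377298/29963 ≈ -12.592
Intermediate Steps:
d(G) = 6 (d(G) = 6 + (G - G) = 6 + 0 = 6)
(390054 + 364542)/(-59932 + d(x(7))) = (390054 + 364542)/(-59932 + 6) = 754596/(-59926) = 754596*(-1/59926) = -377298/29963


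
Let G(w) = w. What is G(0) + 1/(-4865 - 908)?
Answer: -1/5773 ≈ -0.00017322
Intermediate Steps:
G(0) + 1/(-4865 - 908) = 0 + 1/(-4865 - 908) = 0 + 1/(-5773) = 0 - 1/5773 = -1/5773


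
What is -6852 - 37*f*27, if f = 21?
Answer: -27831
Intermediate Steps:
-6852 - 37*f*27 = -6852 - 37*21*27 = -6852 - 777*27 = -6852 - 1*20979 = -6852 - 20979 = -27831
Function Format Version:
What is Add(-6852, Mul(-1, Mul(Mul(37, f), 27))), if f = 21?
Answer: -27831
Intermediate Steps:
Add(-6852, Mul(-1, Mul(Mul(37, f), 27))) = Add(-6852, Mul(-1, Mul(Mul(37, 21), 27))) = Add(-6852, Mul(-1, Mul(777, 27))) = Add(-6852, Mul(-1, 20979)) = Add(-6852, -20979) = -27831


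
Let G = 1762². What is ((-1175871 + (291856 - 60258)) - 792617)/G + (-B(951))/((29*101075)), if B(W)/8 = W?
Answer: -2557374338651/4550127438350 ≈ -0.56204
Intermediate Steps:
B(W) = 8*W
G = 3104644
((-1175871 + (291856 - 60258)) - 792617)/G + (-B(951))/((29*101075)) = ((-1175871 + (291856 - 60258)) - 792617)/3104644 + (-8*951)/((29*101075)) = ((-1175871 + 231598) - 792617)*(1/3104644) - 1*7608/2931175 = (-944273 - 792617)*(1/3104644) - 7608*1/2931175 = -1736890*1/3104644 - 7608/2931175 = -868445/1552322 - 7608/2931175 = -2557374338651/4550127438350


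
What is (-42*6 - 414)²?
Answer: 443556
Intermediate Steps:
(-42*6 - 414)² = (-252 - 414)² = (-666)² = 443556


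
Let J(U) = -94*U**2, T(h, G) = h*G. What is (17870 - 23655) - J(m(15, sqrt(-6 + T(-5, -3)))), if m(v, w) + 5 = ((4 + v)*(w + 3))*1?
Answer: 1111029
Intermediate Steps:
T(h, G) = G*h
m(v, w) = -5 + (3 + w)*(4 + v) (m(v, w) = -5 + ((4 + v)*(w + 3))*1 = -5 + ((4 + v)*(3 + w))*1 = -5 + ((3 + w)*(4 + v))*1 = -5 + (3 + w)*(4 + v))
(17870 - 23655) - J(m(15, sqrt(-6 + T(-5, -3)))) = (17870 - 23655) - (-94)*(7 + 3*15 + 4*sqrt(-6 - 3*(-5)) + 15*sqrt(-6 - 3*(-5)))**2 = -5785 - (-94)*(7 + 45 + 4*sqrt(-6 + 15) + 15*sqrt(-6 + 15))**2 = -5785 - (-94)*(7 + 45 + 4*sqrt(9) + 15*sqrt(9))**2 = -5785 - (-94)*(7 + 45 + 4*3 + 15*3)**2 = -5785 - (-94)*(7 + 45 + 12 + 45)**2 = -5785 - (-94)*109**2 = -5785 - (-94)*11881 = -5785 - 1*(-1116814) = -5785 + 1116814 = 1111029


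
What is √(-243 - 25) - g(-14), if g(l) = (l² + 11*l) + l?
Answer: -28 + 2*I*√67 ≈ -28.0 + 16.371*I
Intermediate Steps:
g(l) = l² + 12*l
√(-243 - 25) - g(-14) = √(-243 - 25) - (-14)*(12 - 14) = √(-268) - (-14)*(-2) = 2*I*√67 - 1*28 = 2*I*√67 - 28 = -28 + 2*I*√67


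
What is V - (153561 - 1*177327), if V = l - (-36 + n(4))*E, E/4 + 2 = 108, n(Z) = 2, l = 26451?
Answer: 64633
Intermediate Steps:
E = 424 (E = -8 + 4*108 = -8 + 432 = 424)
V = 40867 (V = 26451 - (-36 + 2)*424 = 26451 - (-34)*424 = 26451 - 1*(-14416) = 26451 + 14416 = 40867)
V - (153561 - 1*177327) = 40867 - (153561 - 1*177327) = 40867 - (153561 - 177327) = 40867 - 1*(-23766) = 40867 + 23766 = 64633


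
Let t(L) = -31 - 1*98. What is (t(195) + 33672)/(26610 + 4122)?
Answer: 11181/10244 ≈ 1.0915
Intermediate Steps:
t(L) = -129 (t(L) = -31 - 98 = -129)
(t(195) + 33672)/(26610 + 4122) = (-129 + 33672)/(26610 + 4122) = 33543/30732 = 33543*(1/30732) = 11181/10244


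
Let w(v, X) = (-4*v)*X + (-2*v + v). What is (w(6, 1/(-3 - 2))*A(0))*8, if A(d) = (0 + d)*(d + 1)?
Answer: 0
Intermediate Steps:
A(d) = d*(1 + d)
w(v, X) = -v - 4*X*v (w(v, X) = -4*X*v - v = -v - 4*X*v)
(w(6, 1/(-3 - 2))*A(0))*8 = ((-1*6*(1 + 4/(-3 - 2)))*(0*(1 + 0)))*8 = ((-1*6*(1 + 4/(-5)))*(0*1))*8 = (-1*6*(1 + 4*(-⅕))*0)*8 = (-1*6*(1 - ⅘)*0)*8 = (-1*6*⅕*0)*8 = -6/5*0*8 = 0*8 = 0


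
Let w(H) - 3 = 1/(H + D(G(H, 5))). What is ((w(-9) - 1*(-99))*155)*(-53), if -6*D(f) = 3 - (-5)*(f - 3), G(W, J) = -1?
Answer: -30954120/37 ≈ -8.3660e+5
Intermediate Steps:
D(f) = 2 - 5*f/6 (D(f) = -(3 - (-5)*(f - 3))/6 = -(3 - (-5)*(-3 + f))/6 = -(3 - (15 - 5*f))/6 = -(3 + (-15 + 5*f))/6 = -(-12 + 5*f)/6 = 2 - 5*f/6)
w(H) = 3 + 1/(17/6 + H) (w(H) = 3 + 1/(H + (2 - ⅚*(-1))) = 3 + 1/(H + (2 + ⅚)) = 3 + 1/(H + 17/6) = 3 + 1/(17/6 + H))
((w(-9) - 1*(-99))*155)*(-53) = ((3*(19 + 6*(-9))/(17 + 6*(-9)) - 1*(-99))*155)*(-53) = ((3*(19 - 54)/(17 - 54) + 99)*155)*(-53) = ((3*(-35)/(-37) + 99)*155)*(-53) = ((3*(-1/37)*(-35) + 99)*155)*(-53) = ((105/37 + 99)*155)*(-53) = ((3768/37)*155)*(-53) = (584040/37)*(-53) = -30954120/37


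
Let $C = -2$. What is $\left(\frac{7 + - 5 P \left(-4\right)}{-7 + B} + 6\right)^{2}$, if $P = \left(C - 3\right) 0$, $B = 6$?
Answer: $1$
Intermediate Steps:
$P = 0$ ($P = \left(-2 - 3\right) 0 = \left(-5\right) 0 = 0$)
$\left(\frac{7 + - 5 P \left(-4\right)}{-7 + B} + 6\right)^{2} = \left(\frac{7 + \left(-5\right) 0 \left(-4\right)}{-7 + 6} + 6\right)^{2} = \left(\frac{7 + 0 \left(-4\right)}{-1} + 6\right)^{2} = \left(\left(7 + 0\right) \left(-1\right) + 6\right)^{2} = \left(7 \left(-1\right) + 6\right)^{2} = \left(-7 + 6\right)^{2} = \left(-1\right)^{2} = 1$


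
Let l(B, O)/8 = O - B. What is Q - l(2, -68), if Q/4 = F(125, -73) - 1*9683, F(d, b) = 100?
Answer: -37772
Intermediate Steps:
l(B, O) = -8*B + 8*O (l(B, O) = 8*(O - B) = -8*B + 8*O)
Q = -38332 (Q = 4*(100 - 1*9683) = 4*(100 - 9683) = 4*(-9583) = -38332)
Q - l(2, -68) = -38332 - (-8*2 + 8*(-68)) = -38332 - (-16 - 544) = -38332 - 1*(-560) = -38332 + 560 = -37772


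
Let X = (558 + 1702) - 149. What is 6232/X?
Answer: 6232/2111 ≈ 2.9522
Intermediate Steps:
X = 2111 (X = 2260 - 149 = 2111)
6232/X = 6232/2111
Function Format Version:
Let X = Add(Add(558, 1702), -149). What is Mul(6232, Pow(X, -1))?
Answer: Rational(6232, 2111) ≈ 2.9522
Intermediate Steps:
X = 2111 (X = Add(2260, -149) = 2111)
Mul(6232, Pow(X, -1)) = Mul(6232, Pow(2111, -1)) = Mul(6232, Rational(1, 2111)) = Rational(6232, 2111)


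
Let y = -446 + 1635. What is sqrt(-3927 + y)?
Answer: 37*I*sqrt(2) ≈ 52.326*I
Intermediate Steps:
y = 1189
sqrt(-3927 + y) = sqrt(-3927 + 1189) = sqrt(-2738) = 37*I*sqrt(2)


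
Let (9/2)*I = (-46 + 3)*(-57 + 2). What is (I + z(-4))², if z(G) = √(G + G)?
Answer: 22372252/81 + 18920*I*√2/9 ≈ 2.762e+5 + 2973.0*I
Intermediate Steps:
z(G) = √2*√G (z(G) = √(2*G) = √2*√G)
I = 4730/9 (I = 2*((-46 + 3)*(-57 + 2))/9 = 2*(-43*(-55))/9 = (2/9)*2365 = 4730/9 ≈ 525.56)
(I + z(-4))² = (4730/9 + √2*√(-4))² = (4730/9 + √2*(2*I))² = (4730/9 + 2*I*√2)²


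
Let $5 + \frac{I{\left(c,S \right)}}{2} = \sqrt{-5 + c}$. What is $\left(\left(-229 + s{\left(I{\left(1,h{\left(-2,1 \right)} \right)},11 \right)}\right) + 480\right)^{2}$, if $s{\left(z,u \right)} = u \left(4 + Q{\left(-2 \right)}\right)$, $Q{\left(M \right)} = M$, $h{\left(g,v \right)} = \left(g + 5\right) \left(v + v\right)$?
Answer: $74529$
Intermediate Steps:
$h{\left(g,v \right)} = 2 v \left(5 + g\right)$ ($h{\left(g,v \right)} = \left(5 + g\right) 2 v = 2 v \left(5 + g\right)$)
$I{\left(c,S \right)} = -10 + 2 \sqrt{-5 + c}$
$s{\left(z,u \right)} = 2 u$ ($s{\left(z,u \right)} = u \left(4 - 2\right) = u 2 = 2 u$)
$\left(\left(-229 + s{\left(I{\left(1,h{\left(-2,1 \right)} \right)},11 \right)}\right) + 480\right)^{2} = \left(\left(-229 + 2 \cdot 11\right) + 480\right)^{2} = \left(\left(-229 + 22\right) + 480\right)^{2} = \left(-207 + 480\right)^{2} = 273^{2} = 74529$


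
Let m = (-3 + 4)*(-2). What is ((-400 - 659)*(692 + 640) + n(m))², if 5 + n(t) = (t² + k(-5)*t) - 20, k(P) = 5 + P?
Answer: 1989817750881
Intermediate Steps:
m = -2 (m = 1*(-2) = -2)
n(t) = -25 + t² (n(t) = -5 + ((t² + (5 - 5)*t) - 20) = -5 + ((t² + 0*t) - 20) = -5 + ((t² + 0) - 20) = -5 + (t² - 20) = -5 + (-20 + t²) = -25 + t²)
((-400 - 659)*(692 + 640) + n(m))² = ((-400 - 659)*(692 + 640) + (-25 + (-2)²))² = (-1059*1332 + (-25 + 4))² = (-1410588 - 21)² = (-1410609)² = 1989817750881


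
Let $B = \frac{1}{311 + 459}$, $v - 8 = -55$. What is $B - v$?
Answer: $\frac{36191}{770} \approx 47.001$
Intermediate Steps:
$v = -47$ ($v = 8 - 55 = -47$)
$B = \frac{1}{770} \approx 0.0012987$
$B - v = \frac{1}{770} - -47 = \frac{1}{770} + 47 = \frac{36191}{770}$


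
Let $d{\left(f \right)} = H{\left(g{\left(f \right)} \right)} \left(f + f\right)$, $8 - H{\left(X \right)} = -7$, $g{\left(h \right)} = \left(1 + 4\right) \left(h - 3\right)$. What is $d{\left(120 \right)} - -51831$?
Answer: $55431$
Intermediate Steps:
$g{\left(h \right)} = -15 + 5 h$ ($g{\left(h \right)} = 5 \left(-3 + h\right) = -15 + 5 h$)
$H{\left(X \right)} = 15$ ($H{\left(X \right)} = 8 - -7 = 8 + 7 = 15$)
$d{\left(f \right)} = 30 f$ ($d{\left(f \right)} = 15 \left(f + f\right) = 15 \cdot 2 f = 30 f$)
$d{\left(120 \right)} - -51831 = 30 \cdot 120 - -51831 = 3600 + 51831 = 55431$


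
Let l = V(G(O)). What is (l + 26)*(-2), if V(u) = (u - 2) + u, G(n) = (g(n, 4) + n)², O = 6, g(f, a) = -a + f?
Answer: -304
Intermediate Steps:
g(f, a) = f - a
G(n) = (-4 + 2*n)² (G(n) = ((n - 1*4) + n)² = ((n - 4) + n)² = ((-4 + n) + n)² = (-4 + 2*n)²)
V(u) = -2 + 2*u (V(u) = (-2 + u) + u = -2 + 2*u)
l = 126 (l = -2 + 2*(4*(-2 + 6)²) = -2 + 2*(4*4²) = -2 + 2*(4*16) = -2 + 2*64 = -2 + 128 = 126)
(l + 26)*(-2) = (126 + 26)*(-2) = 152*(-2) = -304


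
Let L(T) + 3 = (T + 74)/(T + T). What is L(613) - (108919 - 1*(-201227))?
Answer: -380241987/1226 ≈ -3.1015e+5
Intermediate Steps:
L(T) = -3 + (74 + T)/(2*T) (L(T) = -3 + (T + 74)/(T + T) = -3 + (74 + T)/((2*T)) = -3 + (74 + T)*(1/(2*T)) = -3 + (74 + T)/(2*T))
L(613) - (108919 - 1*(-201227)) = (-5/2 + 37/613) - (108919 - 1*(-201227)) = (-5/2 + 37*(1/613)) - (108919 + 201227) = (-5/2 + 37/613) - 1*310146 = -2991/1226 - 310146 = -380241987/1226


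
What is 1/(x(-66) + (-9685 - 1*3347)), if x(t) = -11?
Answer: -1/13043 ≈ -7.6670e-5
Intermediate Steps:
1/(x(-66) + (-9685 - 1*3347)) = 1/(-11 + (-9685 - 1*3347)) = 1/(-11 + (-9685 - 3347)) = 1/(-11 - 13032) = 1/(-13043) = -1/13043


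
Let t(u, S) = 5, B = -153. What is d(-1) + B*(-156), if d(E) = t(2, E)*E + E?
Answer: 23862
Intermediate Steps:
d(E) = 6*E (d(E) = 5*E + E = 6*E)
d(-1) + B*(-156) = 6*(-1) - 153*(-156) = -6 + 23868 = 23862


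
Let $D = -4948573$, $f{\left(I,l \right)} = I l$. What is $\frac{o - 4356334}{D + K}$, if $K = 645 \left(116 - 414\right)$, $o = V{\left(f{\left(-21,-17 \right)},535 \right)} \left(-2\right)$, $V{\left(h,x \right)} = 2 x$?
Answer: $\frac{4358474}{5140783} \approx 0.84782$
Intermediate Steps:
$o = -2140$ ($o = 2 \cdot 535 \left(-2\right) = 1070 \left(-2\right) = -2140$)
$K = -192210$ ($K = 645 \left(-298\right) = -192210$)
$\frac{o - 4356334}{D + K} = \frac{-2140 - 4356334}{-4948573 - 192210} = - \frac{4358474}{-5140783} = \left(-4358474\right) \left(- \frac{1}{5140783}\right) = \frac{4358474}{5140783}$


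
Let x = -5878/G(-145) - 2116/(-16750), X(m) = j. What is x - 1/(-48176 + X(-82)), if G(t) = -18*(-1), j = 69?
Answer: -1183653561146/3626065125 ≈ -326.43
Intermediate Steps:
X(m) = 69
G(t) = 18
x = -24604603/75375 (x = -5878/18 - 2116/(-16750) = -5878*1/18 - 2116*(-1/16750) = -2939/9 + 1058/8375 = -24604603/75375 ≈ -326.43)
x - 1/(-48176 + X(-82)) = -24604603/75375 - 1/(-48176 + 69) = -24604603/75375 - 1/(-48107) = -24604603/75375 - 1*(-1/48107) = -24604603/75375 + 1/48107 = -1183653561146/3626065125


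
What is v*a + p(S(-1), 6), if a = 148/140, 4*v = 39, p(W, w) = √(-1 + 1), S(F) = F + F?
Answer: 1443/140 ≈ 10.307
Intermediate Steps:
S(F) = 2*F
p(W, w) = 0 (p(W, w) = √0 = 0)
v = 39/4 (v = (¼)*39 = 39/4 ≈ 9.7500)
a = 37/35 (a = 148*(1/140) = 37/35 ≈ 1.0571)
v*a + p(S(-1), 6) = (39/4)*(37/35) + 0 = 1443/140 + 0 = 1443/140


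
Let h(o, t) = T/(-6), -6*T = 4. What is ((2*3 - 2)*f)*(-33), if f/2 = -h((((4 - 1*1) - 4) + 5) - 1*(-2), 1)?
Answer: 88/3 ≈ 29.333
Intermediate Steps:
T = -2/3 (T = -1/6*4 = -2/3 ≈ -0.66667)
h(o, t) = 1/9 (h(o, t) = -2/3/(-6) = -2/3*(-1/6) = 1/9)
f = -2/9 (f = 2*(-1*1/9) = 2*(-1/9) = -2/9 ≈ -0.22222)
((2*3 - 2)*f)*(-33) = ((2*3 - 2)*(-2/9))*(-33) = ((6 - 2)*(-2/9))*(-33) = (4*(-2/9))*(-33) = -8/9*(-33) = 88/3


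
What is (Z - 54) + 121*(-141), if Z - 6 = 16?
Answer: -17093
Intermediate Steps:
Z = 22 (Z = 6 + 16 = 22)
(Z - 54) + 121*(-141) = (22 - 54) + 121*(-141) = -32 - 17061 = -17093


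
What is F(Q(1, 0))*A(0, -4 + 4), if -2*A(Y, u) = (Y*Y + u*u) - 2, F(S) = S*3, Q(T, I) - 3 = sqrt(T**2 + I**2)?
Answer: 12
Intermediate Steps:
Q(T, I) = 3 + sqrt(I**2 + T**2) (Q(T, I) = 3 + sqrt(T**2 + I**2) = 3 + sqrt(I**2 + T**2))
F(S) = 3*S
A(Y, u) = 1 - Y**2/2 - u**2/2 (A(Y, u) = -((Y*Y + u*u) - 2)/2 = -((Y**2 + u**2) - 2)/2 = -(-2 + Y**2 + u**2)/2 = 1 - Y**2/2 - u**2/2)
F(Q(1, 0))*A(0, -4 + 4) = (3*(3 + sqrt(0**2 + 1**2)))*(1 - 1/2*0**2 - (-4 + 4)**2/2) = (3*(3 + sqrt(0 + 1)))*(1 - 1/2*0 - 1/2*0**2) = (3*(3 + sqrt(1)))*(1 + 0 - 1/2*0) = (3*(3 + 1))*(1 + 0 + 0) = (3*4)*1 = 12*1 = 12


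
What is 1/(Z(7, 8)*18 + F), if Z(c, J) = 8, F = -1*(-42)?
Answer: 1/186 ≈ 0.0053763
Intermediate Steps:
F = 42
1/(Z(7, 8)*18 + F) = 1/(8*18 + 42) = 1/(144 + 42) = 1/186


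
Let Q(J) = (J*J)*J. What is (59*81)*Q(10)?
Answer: 4779000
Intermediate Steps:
Q(J) = J³ (Q(J) = J²*J = J³)
(59*81)*Q(10) = (59*81)*10³ = 4779*1000 = 4779000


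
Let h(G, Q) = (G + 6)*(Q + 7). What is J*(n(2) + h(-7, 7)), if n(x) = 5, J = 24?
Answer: -216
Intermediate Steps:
h(G, Q) = (6 + G)*(7 + Q)
J*(n(2) + h(-7, 7)) = 24*(5 + (42 + 6*7 + 7*(-7) - 7*7)) = 24*(5 + (42 + 42 - 49 - 49)) = 24*(5 - 14) = 24*(-9) = -216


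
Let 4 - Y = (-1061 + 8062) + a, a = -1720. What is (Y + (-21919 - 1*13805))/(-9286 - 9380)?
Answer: 13667/6222 ≈ 2.1966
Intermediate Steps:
Y = -5277 (Y = 4 - ((-1061 + 8062) - 1720) = 4 - (7001 - 1720) = 4 - 1*5281 = 4 - 5281 = -5277)
(Y + (-21919 - 1*13805))/(-9286 - 9380) = (-5277 + (-21919 - 1*13805))/(-9286 - 9380) = (-5277 + (-21919 - 13805))/(-18666) = (-5277 - 35724)*(-1/18666) = -41001*(-1/18666) = 13667/6222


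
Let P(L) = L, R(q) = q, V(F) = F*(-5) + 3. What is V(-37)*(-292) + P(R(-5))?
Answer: -54901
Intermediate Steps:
V(F) = 3 - 5*F (V(F) = -5*F + 3 = 3 - 5*F)
V(-37)*(-292) + P(R(-5)) = (3 - 5*(-37))*(-292) - 5 = (3 + 185)*(-292) - 5 = 188*(-292) - 5 = -54896 - 5 = -54901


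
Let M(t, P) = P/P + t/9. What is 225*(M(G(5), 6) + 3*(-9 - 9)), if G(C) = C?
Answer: -11800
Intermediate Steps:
M(t, P) = 1 + t/9 (M(t, P) = 1 + t*(⅑) = 1 + t/9)
225*(M(G(5), 6) + 3*(-9 - 9)) = 225*((1 + (⅑)*5) + 3*(-9 - 9)) = 225*((1 + 5/9) + 3*(-18)) = 225*(14/9 - 54) = 225*(-472/9) = -11800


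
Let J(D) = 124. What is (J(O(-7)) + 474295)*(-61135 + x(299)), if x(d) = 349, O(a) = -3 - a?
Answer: -28838033334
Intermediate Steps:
(J(O(-7)) + 474295)*(-61135 + x(299)) = (124 + 474295)*(-61135 + 349) = 474419*(-60786) = -28838033334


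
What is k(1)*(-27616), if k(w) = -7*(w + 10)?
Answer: 2126432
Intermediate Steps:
k(w) = -70 - 7*w (k(w) = -7*(10 + w) = -70 - 7*w)
k(1)*(-27616) = (-70 - 7*1)*(-27616) = (-70 - 7)*(-27616) = -77*(-27616) = 2126432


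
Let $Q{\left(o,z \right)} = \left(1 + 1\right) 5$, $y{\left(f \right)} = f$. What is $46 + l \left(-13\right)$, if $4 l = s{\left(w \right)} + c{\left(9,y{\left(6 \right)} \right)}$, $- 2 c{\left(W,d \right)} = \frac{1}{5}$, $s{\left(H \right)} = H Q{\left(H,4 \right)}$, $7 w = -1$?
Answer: $\frac{14271}{280} \approx 50.968$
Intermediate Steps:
$w = - \frac{1}{7}$ ($w = \frac{1}{7} \left(-1\right) = - \frac{1}{7} \approx -0.14286$)
$Q{\left(o,z \right)} = 10$ ($Q{\left(o,z \right)} = 2 \cdot 5 = 10$)
$s{\left(H \right)} = 10 H$ ($s{\left(H \right)} = H 10 = 10 H$)
$c{\left(W,d \right)} = - \frac{1}{10}$ ($c{\left(W,d \right)} = - \frac{1}{2 \cdot 5} = \left(- \frac{1}{2}\right) \frac{1}{5} = - \frac{1}{10}$)
$l = - \frac{107}{280}$ ($l = \frac{10 \left(- \frac{1}{7}\right) - \frac{1}{10}}{4} = \frac{- \frac{10}{7} - \frac{1}{10}}{4} = \frac{1}{4} \left(- \frac{107}{70}\right) = - \frac{107}{280} \approx -0.38214$)
$46 + l \left(-13\right) = 46 - - \frac{1391}{280} = 46 + \frac{1391}{280} = \frac{14271}{280}$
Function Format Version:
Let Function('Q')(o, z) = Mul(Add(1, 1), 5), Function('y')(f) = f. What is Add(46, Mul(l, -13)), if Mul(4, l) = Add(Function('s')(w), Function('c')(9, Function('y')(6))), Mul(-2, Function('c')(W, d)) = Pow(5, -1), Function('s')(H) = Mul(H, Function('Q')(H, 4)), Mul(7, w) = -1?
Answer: Rational(14271, 280) ≈ 50.968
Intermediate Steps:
w = Rational(-1, 7) (w = Mul(Rational(1, 7), -1) = Rational(-1, 7) ≈ -0.14286)
Function('Q')(o, z) = 10 (Function('Q')(o, z) = Mul(2, 5) = 10)
Function('s')(H) = Mul(10, H) (Function('s')(H) = Mul(H, 10) = Mul(10, H))
Function('c')(W, d) = Rational(-1, 10) (Function('c')(W, d) = Mul(Rational(-1, 2), Pow(5, -1)) = Mul(Rational(-1, 2), Rational(1, 5)) = Rational(-1, 10))
l = Rational(-107, 280) (l = Mul(Rational(1, 4), Add(Mul(10, Rational(-1, 7)), Rational(-1, 10))) = Mul(Rational(1, 4), Add(Rational(-10, 7), Rational(-1, 10))) = Mul(Rational(1, 4), Rational(-107, 70)) = Rational(-107, 280) ≈ -0.38214)
Add(46, Mul(l, -13)) = Add(46, Mul(Rational(-107, 280), -13)) = Add(46, Rational(1391, 280)) = Rational(14271, 280)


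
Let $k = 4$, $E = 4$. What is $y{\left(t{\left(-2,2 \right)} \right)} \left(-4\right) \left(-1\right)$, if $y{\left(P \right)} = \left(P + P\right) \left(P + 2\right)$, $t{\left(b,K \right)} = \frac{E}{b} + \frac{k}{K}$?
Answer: $0$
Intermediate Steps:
$t{\left(b,K \right)} = \frac{4}{K} + \frac{4}{b}$ ($t{\left(b,K \right)} = \frac{4}{b} + \frac{4}{K} = \frac{4}{K} + \frac{4}{b}$)
$y{\left(P \right)} = 2 P \left(2 + P\right)$
$y{\left(t{\left(-2,2 \right)} \right)} \left(-4\right) \left(-1\right) = 2 \left(\frac{4}{2} + \frac{4}{-2}\right) \left(2 + \left(\frac{4}{2} + \frac{4}{-2}\right)\right) \left(-4\right) \left(-1\right) = 2 \left(4 \cdot \frac{1}{2} + 4 \left(- \frac{1}{2}\right)\right) \left(2 + \left(4 \cdot \frac{1}{2} + 4 \left(- \frac{1}{2}\right)\right)\right) \left(-4\right) \left(-1\right) = 2 \left(2 - 2\right) \left(2 + \left(2 - 2\right)\right) \left(-4\right) \left(-1\right) = 2 \cdot 0 \left(2 + 0\right) \left(-4\right) \left(-1\right) = 2 \cdot 0 \cdot 2 \left(-4\right) \left(-1\right) = 0 \left(-4\right) \left(-1\right) = 0 \left(-1\right) = 0$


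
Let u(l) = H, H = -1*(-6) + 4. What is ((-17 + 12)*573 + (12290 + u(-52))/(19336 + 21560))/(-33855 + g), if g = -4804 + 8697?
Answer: 9762895/102110496 ≈ 0.095611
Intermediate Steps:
g = 3893
H = 10 (H = 6 + 4 = 10)
u(l) = 10
((-17 + 12)*573 + (12290 + u(-52))/(19336 + 21560))/(-33855 + g) = ((-17 + 12)*573 + (12290 + 10)/(19336 + 21560))/(-33855 + 3893) = (-5*573 + 12300/40896)/(-29962) = (-2865 + 12300*(1/40896))*(-1/29962) = (-2865 + 1025/3408)*(-1/29962) = -9762895/3408*(-1/29962) = 9762895/102110496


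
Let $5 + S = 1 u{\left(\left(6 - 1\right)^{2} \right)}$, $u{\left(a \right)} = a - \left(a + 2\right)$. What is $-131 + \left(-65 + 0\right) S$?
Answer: $324$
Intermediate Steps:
$u{\left(a \right)} = -2$ ($u{\left(a \right)} = a - \left(2 + a\right) = -2$)
$S = -7$ ($S = -5 + 1 \left(-2\right) = -5 - 2 = -7$)
$-131 + \left(-65 + 0\right) S = -131 + \left(-65 + 0\right) \left(-7\right) = -131 - -455 = -131 + 455 = 324$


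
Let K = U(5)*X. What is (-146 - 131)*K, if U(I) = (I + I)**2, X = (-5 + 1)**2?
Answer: -443200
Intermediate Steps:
X = 16 (X = (-4)**2 = 16)
U(I) = 4*I**2 (U(I) = (2*I)**2 = 4*I**2)
K = 1600 (K = (4*5**2)*16 = (4*25)*16 = 100*16 = 1600)
(-146 - 131)*K = (-146 - 131)*1600 = -277*1600 = -443200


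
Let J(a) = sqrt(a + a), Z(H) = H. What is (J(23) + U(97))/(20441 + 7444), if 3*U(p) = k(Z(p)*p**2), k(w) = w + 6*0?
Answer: 912673/83655 + sqrt(46)/27885 ≈ 10.910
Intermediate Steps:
k(w) = w (k(w) = w + 0 = w)
U(p) = p**3/3 (U(p) = (p*p**2)/3 = p**3/3)
J(a) = sqrt(2)*sqrt(a) (J(a) = sqrt(2*a) = sqrt(2)*sqrt(a))
(J(23) + U(97))/(20441 + 7444) = (sqrt(2)*sqrt(23) + (1/3)*97**3)/(20441 + 7444) = (sqrt(46) + (1/3)*912673)/27885 = (sqrt(46) + 912673/3)*(1/27885) = (912673/3 + sqrt(46))*(1/27885) = 912673/83655 + sqrt(46)/27885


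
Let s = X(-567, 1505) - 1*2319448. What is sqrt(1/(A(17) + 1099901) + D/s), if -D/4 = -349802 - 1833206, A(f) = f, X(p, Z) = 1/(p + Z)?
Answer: I*sqrt(21558877721055211186972249113010)/2393028042637714 ≈ 1.9403*I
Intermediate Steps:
X(p, Z) = 1/(Z + p)
s = -2175642223/938 (s = 1/(1505 - 567) - 1*2319448 = 1/938 - 2319448 = -2175642223/938 ≈ -2.3194e+6)
D = 8732032 (D = -4*(-349802 - 1833206) = -4*(-2183008) = 8732032)
sqrt(1/(A(17) + 1099901) + D/s) = sqrt(1/(17 + 1099901) + 8732032/(-2175642223/938)) = sqrt(1/1099918 + 8732032*(-938/2175642223)) = sqrt(1/1099918 - 8190646016/2175642223) = sqrt(-9009036808984465/2393028042637714) = I*sqrt(21558877721055211186972249113010)/2393028042637714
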